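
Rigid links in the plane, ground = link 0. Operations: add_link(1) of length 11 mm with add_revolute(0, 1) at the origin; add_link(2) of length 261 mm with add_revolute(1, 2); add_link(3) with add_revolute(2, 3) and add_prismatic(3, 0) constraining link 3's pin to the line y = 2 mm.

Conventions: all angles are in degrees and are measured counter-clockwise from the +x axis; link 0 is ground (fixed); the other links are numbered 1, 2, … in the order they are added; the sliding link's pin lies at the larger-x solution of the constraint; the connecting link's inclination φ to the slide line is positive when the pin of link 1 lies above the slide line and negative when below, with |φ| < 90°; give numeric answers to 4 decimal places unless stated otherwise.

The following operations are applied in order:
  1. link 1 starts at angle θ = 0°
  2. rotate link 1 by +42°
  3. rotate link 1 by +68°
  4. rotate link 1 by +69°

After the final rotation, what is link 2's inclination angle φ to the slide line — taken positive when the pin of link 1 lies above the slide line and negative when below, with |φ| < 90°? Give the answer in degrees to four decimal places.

geometry: r = 11 mm, L = 261 mm, e = 2 mm; θ starts at 0°
rotate link 1 by +42°: θ ← 0° +42° = 42°
rotate link 1 by +68°: θ ← 42° +68° = 110°
rotate link 1 by +69°: θ ← 110° +69° = 179°
h = r sin θ − e = 0.191976 − 2 = -1.808024
sin φ = h / L = -1.808024 / 261 = -0.00692729
φ = arcsin(-0.00692729) = -0.396908°

-0.3969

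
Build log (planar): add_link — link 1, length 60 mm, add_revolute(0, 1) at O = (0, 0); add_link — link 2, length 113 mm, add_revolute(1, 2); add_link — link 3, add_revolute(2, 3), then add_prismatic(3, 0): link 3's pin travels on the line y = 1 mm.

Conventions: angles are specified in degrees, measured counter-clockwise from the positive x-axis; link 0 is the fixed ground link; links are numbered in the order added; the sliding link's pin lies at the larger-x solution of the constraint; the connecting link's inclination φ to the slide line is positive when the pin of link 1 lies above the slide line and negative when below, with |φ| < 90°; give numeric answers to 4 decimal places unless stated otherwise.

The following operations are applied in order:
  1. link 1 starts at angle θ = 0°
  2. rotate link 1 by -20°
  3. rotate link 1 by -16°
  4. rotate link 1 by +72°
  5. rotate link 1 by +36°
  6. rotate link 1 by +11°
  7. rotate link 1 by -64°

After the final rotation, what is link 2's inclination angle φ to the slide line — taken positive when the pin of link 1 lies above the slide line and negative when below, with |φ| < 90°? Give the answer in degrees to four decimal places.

geometry: r = 60 mm, L = 113 mm, e = 1 mm; θ starts at 0°
rotate link 1 by -20°: θ ← 0° -20° = -20°
rotate link 1 by -16°: θ ← -20° -16° = -36°
rotate link 1 by +72°: θ ← -36° +72° = 36°
rotate link 1 by +36°: θ ← 36° +36° = 72°
rotate link 1 by +11°: θ ← 72° +11° = 83°
rotate link 1 by -64°: θ ← 83° -64° = 19°
h = r sin θ − e = 19.534089 − 1 = 18.534089
sin φ = h / L = 18.534089 / 113 = 0.16401849
φ = arcsin(0.16401849) = 9.440221°

9.4402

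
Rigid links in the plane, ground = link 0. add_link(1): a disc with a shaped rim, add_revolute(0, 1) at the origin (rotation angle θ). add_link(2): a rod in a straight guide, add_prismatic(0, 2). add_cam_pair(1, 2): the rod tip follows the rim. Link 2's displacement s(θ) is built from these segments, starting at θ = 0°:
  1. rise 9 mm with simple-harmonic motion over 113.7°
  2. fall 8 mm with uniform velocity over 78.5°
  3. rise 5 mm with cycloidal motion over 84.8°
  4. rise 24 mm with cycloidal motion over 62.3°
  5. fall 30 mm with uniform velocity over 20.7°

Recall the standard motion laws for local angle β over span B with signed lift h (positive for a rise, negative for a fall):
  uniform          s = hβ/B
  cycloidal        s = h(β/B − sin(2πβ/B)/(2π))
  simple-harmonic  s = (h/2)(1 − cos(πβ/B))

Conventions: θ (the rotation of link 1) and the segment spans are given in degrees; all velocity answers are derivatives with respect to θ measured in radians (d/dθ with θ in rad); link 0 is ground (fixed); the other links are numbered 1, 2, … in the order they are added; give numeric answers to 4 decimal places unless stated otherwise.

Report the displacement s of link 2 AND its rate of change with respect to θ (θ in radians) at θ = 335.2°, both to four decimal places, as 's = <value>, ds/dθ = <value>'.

segment 1 (0° to 113.7°, simple-harmonic, h = 9) is passed completely: s = 0.0000 + (9) = 9.0000
segment 2 (113.7° to 192.2°, uniform, h = -8) is passed completely: s = 9.0000 + (-8) = 1.0000
segment 3 (192.2° to 277°, cycloidal, h = 5) is passed completely: s = 1.0000 + (5) = 6.0000
θ = 335.2° falls in segment 4 (277° to 339.3°, cycloidal, h = 24): β = 335.2 − 277 = 58.2°, B = 62.3°; Δs = 24·(0.9342 − sin(2π·0.9342)/(2π)) = 23.9554; s = 6.0000 + 23.9554 = 29.9554
velocity in seg [277°–339.3°] (cycloidal), θ in radians: β = 58.2° = 1.0158 rad, B = 62.3° = 1.0873 rad; ds/dθ = (h/B)(1 − cos(2πβ/B)) = (24/1.0873)(1 − cos(2π·0.9342)) = 1.860246 mm/rad

s = 29.9554, ds/dθ = 1.8602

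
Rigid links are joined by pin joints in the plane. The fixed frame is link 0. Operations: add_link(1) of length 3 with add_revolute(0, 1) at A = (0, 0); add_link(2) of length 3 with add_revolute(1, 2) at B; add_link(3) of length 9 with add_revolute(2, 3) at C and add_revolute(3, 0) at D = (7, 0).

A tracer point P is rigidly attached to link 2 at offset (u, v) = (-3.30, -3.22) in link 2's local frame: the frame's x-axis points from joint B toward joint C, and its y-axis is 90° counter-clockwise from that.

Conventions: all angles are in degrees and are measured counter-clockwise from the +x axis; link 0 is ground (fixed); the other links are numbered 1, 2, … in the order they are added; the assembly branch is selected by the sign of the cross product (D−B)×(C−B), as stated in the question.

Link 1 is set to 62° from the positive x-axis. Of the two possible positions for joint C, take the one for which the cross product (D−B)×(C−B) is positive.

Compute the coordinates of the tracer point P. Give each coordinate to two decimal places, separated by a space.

A=(0,0), D=(7.00,0)
B = A + 3.00·(cos62°, sin62°) = (1.4084, 2.6488)
|BD| = 6.1873
circle(B,3.00) ∩ circle(D,9.00): a=-2.7248, h=1.2552
  candidates: C₊=(-0.5167,4.9497) cross=7.766; C₋=(-1.5914,2.6810) cross=-7.766
  branch + wants cross > 0 → take C=(-0.5167,4.9497) (cross=7.766)
ex = (C−B)/|BC| = (-0.6417,0.7670); ey = (-0.7670,-0.6417)
P = B + -3.30·ex + -3.22·ey = (5.9956,2.1841)

6.00 2.18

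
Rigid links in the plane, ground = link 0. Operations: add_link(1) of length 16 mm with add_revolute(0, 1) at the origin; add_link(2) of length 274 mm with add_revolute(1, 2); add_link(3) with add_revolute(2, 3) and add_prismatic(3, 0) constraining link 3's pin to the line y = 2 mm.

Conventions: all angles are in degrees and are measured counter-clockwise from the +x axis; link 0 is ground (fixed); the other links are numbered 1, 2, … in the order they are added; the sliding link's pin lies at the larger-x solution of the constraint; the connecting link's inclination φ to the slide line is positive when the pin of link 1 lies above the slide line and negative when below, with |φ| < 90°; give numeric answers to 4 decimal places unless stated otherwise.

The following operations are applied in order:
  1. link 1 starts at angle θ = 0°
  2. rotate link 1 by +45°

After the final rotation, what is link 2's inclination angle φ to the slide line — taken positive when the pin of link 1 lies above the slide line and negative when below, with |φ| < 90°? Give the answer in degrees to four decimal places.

geometry: r = 16 mm, L = 274 mm, e = 2 mm; θ starts at 0°
rotate link 1 by +45°: θ ← 0° +45° = 45°
h = r sin θ − e = 11.313708 − 2 = 9.313708
sin φ = h / L = 9.313708 / 274 = 0.03399164
φ = arcsin(0.03399164) = 1.947953°

1.9480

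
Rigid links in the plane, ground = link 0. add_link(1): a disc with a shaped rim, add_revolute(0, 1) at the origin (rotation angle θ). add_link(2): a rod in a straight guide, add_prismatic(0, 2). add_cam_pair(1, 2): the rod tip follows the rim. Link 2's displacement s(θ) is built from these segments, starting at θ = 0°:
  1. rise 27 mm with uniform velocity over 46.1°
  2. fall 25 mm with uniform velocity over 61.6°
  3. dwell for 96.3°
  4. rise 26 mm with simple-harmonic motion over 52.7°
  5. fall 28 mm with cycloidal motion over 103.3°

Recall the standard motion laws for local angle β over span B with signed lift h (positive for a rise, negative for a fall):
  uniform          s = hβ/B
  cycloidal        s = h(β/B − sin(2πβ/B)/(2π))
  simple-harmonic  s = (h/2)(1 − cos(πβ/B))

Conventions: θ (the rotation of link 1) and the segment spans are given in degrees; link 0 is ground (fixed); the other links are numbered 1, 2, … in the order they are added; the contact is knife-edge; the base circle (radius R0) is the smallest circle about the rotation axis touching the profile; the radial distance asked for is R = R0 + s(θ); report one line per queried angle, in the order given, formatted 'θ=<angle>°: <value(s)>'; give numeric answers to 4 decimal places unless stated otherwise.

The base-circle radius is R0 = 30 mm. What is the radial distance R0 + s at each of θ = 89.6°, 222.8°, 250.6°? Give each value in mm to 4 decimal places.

segment 1 (0° to 46.1°, uniform, h = 27) is passed completely: s = 0.0000 + (27) = 27.0000
θ = 89.6° falls in segment 2 (46.1° to 107.7°, uniform, h = -25): β = 89.6 − 46.1 = 43.5°, B = 61.6°; Δs = -25·43.5/61.6 = -17.6542; s = 27.0000 − 17.6542 = 9.3458
segment 2 (46.1° to 107.7°, uniform, h = -25) is passed completely: s = 27.0000 + (-25) = 2.0000
segment 3 (107.7° to 204°, dwell): s unchanged at 2.0000
θ = 222.8° falls in segment 4 (204° to 256.7°, simple-harmonic, h = 26): β = 222.8 − 204 = 18.8°, B = 52.7°; Δs = 26/2·(1 − cos(π·0.3567)) = 7.3446; s = 2.0000 + 7.3446 = 9.3446
θ = 250.6° falls in segment 4 (204° to 256.7°, simple-harmonic, h = 26): β = 250.6 − 204 = 46.6°, B = 52.7°; Δs = 26/2·(1 − cos(π·0.8843)) = 25.1499; s = 2.0000 + 25.1499 = 27.1499
θ=89.6°: R = R0 + s = 30 + 9.3458 = 39.3458
θ=222.8°: R = R0 + s = 30 + 9.3446 = 39.3446
θ=250.6°: R = R0 + s = 30 + 27.1499 = 57.1499

θ=89.6°: 39.3458
θ=222.8°: 39.3446
θ=250.6°: 57.1499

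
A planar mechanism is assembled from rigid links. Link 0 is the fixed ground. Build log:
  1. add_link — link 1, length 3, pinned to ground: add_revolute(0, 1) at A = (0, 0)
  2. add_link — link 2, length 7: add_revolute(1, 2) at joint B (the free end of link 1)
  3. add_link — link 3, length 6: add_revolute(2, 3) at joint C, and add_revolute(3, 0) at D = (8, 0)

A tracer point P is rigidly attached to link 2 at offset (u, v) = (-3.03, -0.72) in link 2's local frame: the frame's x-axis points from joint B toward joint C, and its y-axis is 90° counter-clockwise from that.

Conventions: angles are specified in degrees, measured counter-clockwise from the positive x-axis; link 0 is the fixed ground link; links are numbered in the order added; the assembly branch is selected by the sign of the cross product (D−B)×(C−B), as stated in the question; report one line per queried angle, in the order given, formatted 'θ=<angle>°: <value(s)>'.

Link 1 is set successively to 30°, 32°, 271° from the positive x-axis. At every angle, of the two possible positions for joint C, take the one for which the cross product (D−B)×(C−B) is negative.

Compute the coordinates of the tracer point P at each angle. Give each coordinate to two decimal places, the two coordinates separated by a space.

A=(0,0), D=(8.00,0)
θ=30°: B = A + 3.00·(cos30°, sin30°) = (2.5981, 1.5000)
θ=30°: |BD| = 5.6063
θ=30°: circle(B,7.00) ∩ circle(D,6.00): a=3.9626, h=5.7704
θ=30°:   candidates: C₊=(7.9601,5.9999) cross=32.351; C₋=(4.8723,-5.1203) cross=-32.351
θ=30°:   branch - wants cross < 0 → take C=(4.8723,-5.1203) (cross=-32.351)
θ=30°: ex = (C−B)/|BC| = (0.3249,-0.9458); ey = (0.9458,0.3249)
θ=30°: P = B + -3.03·ex + -0.72·ey = (0.9327,4.1317)
θ=32°: B = A + 3.00·(cos32°, sin32°) = (2.5441, 1.5898)
θ=32°: |BD| = 5.6828
θ=32°: circle(B,7.00) ∩ circle(D,6.00): a=3.9852, h=5.7548
θ=32°:   candidates: C₊=(7.9801,6.0000) cross=32.703; C₋=(4.7603,-5.0502) cross=-32.703
θ=32°:   branch - wants cross < 0 → take C=(4.7603,-5.0502) (cross=-32.703)
θ=32°: ex = (C−B)/|BC| = (0.3166,-0.9486); ey = (0.9486,0.3166)
θ=32°: P = B + -3.03·ex + -0.72·ey = (0.9019,4.2360)
θ=271°: B = A + 3.00·(cos271°, sin271°) = (0.0524, -2.9995)
θ=271°: |BD| = 8.4948
θ=271°: circle(B,7.00) ∩ circle(D,6.00): a=5.0126, h=4.8861
θ=271°:   candidates: C₊=(3.0168,3.3418) cross=41.507; C₋=(6.4674,-5.8009) cross=-41.507
θ=271°:   branch - wants cross < 0 → take C=(6.4674,-5.8009) (cross=-41.507)
θ=271°: ex = (C−B)/|BC| = (0.9164,-0.4002); ey = (0.4002,0.9164)
θ=271°: P = B + -3.03·ex + -0.72·ey = (-3.0126,-2.4468)

θ=30°: 0.93 4.13
θ=32°: 0.90 4.24
θ=271°: -3.01 -2.45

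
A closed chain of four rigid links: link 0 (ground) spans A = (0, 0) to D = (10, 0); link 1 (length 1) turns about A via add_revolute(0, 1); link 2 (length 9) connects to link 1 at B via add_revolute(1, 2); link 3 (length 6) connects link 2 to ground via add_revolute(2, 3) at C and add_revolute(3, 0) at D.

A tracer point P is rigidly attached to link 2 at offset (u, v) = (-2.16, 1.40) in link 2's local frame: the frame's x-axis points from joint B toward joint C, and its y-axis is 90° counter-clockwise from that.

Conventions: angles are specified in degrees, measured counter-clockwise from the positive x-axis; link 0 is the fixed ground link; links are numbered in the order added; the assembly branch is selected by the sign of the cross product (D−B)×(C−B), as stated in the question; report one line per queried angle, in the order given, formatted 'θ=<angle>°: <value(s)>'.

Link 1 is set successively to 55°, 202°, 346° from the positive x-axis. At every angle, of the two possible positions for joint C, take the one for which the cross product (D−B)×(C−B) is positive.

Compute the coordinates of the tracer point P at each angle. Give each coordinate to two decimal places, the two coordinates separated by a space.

A=(0,0), D=(10.00,0)
θ=55°: B = A + 1.00·(cos55°, sin55°) = (0.5736, 0.8192)
θ=55°: |BD| = 9.4619
θ=55°: circle(B,9.00) ∩ circle(D,6.00): a=7.1089, h=5.5194
θ=55°:   candidates: C₊=(8.1336,5.7023) cross=52.224; C₋=(7.1780,-5.2949) cross=-52.224
θ=55°:   branch + wants cross > 0 → take C=(8.1336,5.7023) (cross=52.224)
θ=55°: ex = (C−B)/|BC| = (0.8400,0.5426); ey = (-0.5426,0.8400)
θ=55°: P = B + -2.16·ex + 1.40·ey = (-2.0004,0.8232)
θ=202°: B = A + 1.00·(cos202°, sin202°) = (-0.9272, -0.3746)
θ=202°: |BD| = 10.9336
θ=202°: circle(B,9.00) ∩ circle(D,6.00): a=7.5247, h=4.9375
θ=202°:   candidates: C₊=(6.4239,4.8178) cross=53.985; C₋=(6.7622,-5.0514) cross=-53.985
θ=202°:   branch + wants cross > 0 → take C=(6.4239,4.8178) (cross=53.985)
θ=202°: ex = (C−B)/|BC| = (0.8168,0.5769); ey = (-0.5769,0.8168)
θ=202°: P = B + -2.16·ex + 1.40·ey = (-3.4992,-0.4773)
θ=346°: B = A + 1.00·(cos346°, sin346°) = (0.9703, -0.2419)
θ=346°: |BD| = 9.0329
θ=346°: circle(B,9.00) ∩ circle(D,6.00): a=7.0074, h=5.6477
θ=346°:   candidates: C₊=(7.8239,5.5915) cross=51.016; C₋=(8.1264,-5.7000) cross=-51.016
θ=346°:   branch + wants cross > 0 → take C=(7.8239,5.5915) (cross=51.016)
θ=346°: ex = (C−B)/|BC| = (0.7615,0.6482); ey = (-0.6482,0.7615)
θ=346°: P = B + -2.16·ex + 1.40·ey = (-1.5820,-0.5758)

θ=55°: -2.00 0.82
θ=202°: -3.50 -0.48
θ=346°: -1.58 -0.58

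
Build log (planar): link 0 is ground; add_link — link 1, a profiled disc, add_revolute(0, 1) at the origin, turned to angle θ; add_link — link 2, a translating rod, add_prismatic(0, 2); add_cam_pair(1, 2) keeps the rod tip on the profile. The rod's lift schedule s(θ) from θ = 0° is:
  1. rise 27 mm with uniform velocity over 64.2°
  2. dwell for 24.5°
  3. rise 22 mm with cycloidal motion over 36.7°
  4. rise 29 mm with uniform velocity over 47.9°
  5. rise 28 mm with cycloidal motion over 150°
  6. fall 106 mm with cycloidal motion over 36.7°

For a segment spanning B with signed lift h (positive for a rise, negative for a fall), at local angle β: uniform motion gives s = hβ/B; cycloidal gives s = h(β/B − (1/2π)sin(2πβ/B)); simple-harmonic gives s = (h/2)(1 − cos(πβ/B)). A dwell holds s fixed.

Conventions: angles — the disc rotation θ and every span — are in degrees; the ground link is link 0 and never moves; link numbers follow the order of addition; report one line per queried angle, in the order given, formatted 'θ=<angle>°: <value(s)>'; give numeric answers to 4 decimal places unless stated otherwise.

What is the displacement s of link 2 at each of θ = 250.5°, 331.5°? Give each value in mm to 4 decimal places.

seg 1 [0°–64.2°] uniform, h=27: full span → s += 27 → s = 27.0000
seg 2 [64.2°–88.7°] dwell: s stays 27.0000
seg 3 [88.7°–125.4°] cycloidal, h=22: full span → s += 22 → s = 49.0000
seg 4 [125.4°–173.3°] uniform, h=29: full span → s += 29 → s = 78.0000
seg 5 [173.3°–323.3°] cycloidal, h=28: θ=250.5° here. β=77.2, B=150. 28·(0.5147 − sin(2π·0.5147)/(2π)) = 14.8208 → s = 92.8208
seg 5 [173.3°–323.3°] cycloidal, h=28: full span → s += 28 → s = 106.0000
seg 6 [323.3°–360°] cycloidal, h=-106: θ=331.5° here. β=8.2, B=36.7. -106·(0.2234 − sin(2π·0.2234)/(2π)) = -7.0480 → s = 98.9520

θ=250.5°: 92.8208
θ=331.5°: 98.9520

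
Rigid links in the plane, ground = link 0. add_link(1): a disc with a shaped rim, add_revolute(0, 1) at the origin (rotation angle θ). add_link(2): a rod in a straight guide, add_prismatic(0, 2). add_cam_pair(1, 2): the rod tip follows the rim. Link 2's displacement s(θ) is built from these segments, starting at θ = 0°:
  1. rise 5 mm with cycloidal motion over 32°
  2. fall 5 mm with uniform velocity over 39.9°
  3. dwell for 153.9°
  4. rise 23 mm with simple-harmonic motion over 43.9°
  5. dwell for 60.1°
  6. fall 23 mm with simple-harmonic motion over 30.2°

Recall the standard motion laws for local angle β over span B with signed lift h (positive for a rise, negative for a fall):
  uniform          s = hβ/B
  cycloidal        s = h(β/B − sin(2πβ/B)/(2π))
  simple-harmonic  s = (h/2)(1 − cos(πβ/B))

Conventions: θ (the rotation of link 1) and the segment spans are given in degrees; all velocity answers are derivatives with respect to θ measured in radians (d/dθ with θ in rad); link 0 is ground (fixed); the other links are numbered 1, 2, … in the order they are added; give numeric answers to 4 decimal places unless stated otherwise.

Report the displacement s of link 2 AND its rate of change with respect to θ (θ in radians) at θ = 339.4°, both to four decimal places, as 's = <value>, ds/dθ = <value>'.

segment 1 (0° to 32°, cycloidal, h = 5) is passed completely: s = 0.0000 + (5) = 5.0000
segment 2 (32° to 71.9°, uniform, h = -5) is passed completely: s = 5.0000 + (-5) = 0.0000
segment 3 (71.9° to 225.8°, dwell): s unchanged at 0.0000
segment 4 (225.8° to 269.7°, simple-harmonic, h = 23) is passed completely: s = 0.0000 + (23) = 23.0000
segment 5 (269.7° to 329.8°, dwell): s unchanged at 23.0000
θ = 339.4° falls in segment 6 (329.8° to 360°, simple-harmonic, h = -23): β = 339.4 − 329.8 = 9.6°, B = 30.2°; Δs = -23/2·(1 − cos(π·0.3179)) = -5.2735; s = 23.0000 − 5.2735 = 17.7265
velocity in seg [329.8°–360°] (simple-harmonic), θ in radians: β = 9.6° = 0.1676 rad, B = 30.2° = 0.5271 rad; ds/dθ = (πh/(2B)) sin(πβ/B) = (π·(-23)/(2·0.5271)) sin(π·0.3179) = -57.627009 mm/rad

s = 17.7265, ds/dθ = -57.6270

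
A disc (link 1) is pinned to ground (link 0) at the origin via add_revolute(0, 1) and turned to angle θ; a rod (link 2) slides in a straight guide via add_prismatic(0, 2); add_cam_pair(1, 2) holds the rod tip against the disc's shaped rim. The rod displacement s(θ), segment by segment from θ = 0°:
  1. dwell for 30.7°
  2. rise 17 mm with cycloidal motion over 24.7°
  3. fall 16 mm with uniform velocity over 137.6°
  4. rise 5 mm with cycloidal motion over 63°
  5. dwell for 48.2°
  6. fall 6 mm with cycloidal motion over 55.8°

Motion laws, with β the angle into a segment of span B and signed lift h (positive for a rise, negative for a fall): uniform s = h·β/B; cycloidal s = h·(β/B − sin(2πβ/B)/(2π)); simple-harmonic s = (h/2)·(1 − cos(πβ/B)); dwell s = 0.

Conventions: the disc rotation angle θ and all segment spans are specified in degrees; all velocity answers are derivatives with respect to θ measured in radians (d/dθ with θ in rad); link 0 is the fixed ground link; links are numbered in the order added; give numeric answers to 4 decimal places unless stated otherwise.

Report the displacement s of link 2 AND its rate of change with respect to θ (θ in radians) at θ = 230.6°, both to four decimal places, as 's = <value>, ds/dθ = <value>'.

segment 1 (0° to 30.7°, dwell): s unchanged at 0.0000
segment 2 (30.7° to 55.4°, cycloidal, h = 17) is passed completely: s = 0.0000 + (17) = 17.0000
segment 3 (55.4° to 193°, uniform, h = -16) is passed completely: s = 17.0000 + (-16) = 1.0000
θ = 230.6° falls in segment 4 (193° to 256°, cycloidal, h = 5): β = 230.6 − 193 = 37.6°, B = 63°; Δs = 5·(0.5968 − sin(2π·0.5968)/(2π)) = 3.4389; s = 1.0000 + 3.4389 = 4.4389
velocity in seg [193°–256°] (cycloidal), θ in radians: β = 37.6° = 0.6562 rad, B = 63° = 1.0996 rad; ds/dθ = (h/B)(1 − cos(2πβ/B)) = (5/1.0996)(1 − cos(2π·0.5968)) = 8.278693 mm/rad

s = 4.4389, ds/dθ = 8.2787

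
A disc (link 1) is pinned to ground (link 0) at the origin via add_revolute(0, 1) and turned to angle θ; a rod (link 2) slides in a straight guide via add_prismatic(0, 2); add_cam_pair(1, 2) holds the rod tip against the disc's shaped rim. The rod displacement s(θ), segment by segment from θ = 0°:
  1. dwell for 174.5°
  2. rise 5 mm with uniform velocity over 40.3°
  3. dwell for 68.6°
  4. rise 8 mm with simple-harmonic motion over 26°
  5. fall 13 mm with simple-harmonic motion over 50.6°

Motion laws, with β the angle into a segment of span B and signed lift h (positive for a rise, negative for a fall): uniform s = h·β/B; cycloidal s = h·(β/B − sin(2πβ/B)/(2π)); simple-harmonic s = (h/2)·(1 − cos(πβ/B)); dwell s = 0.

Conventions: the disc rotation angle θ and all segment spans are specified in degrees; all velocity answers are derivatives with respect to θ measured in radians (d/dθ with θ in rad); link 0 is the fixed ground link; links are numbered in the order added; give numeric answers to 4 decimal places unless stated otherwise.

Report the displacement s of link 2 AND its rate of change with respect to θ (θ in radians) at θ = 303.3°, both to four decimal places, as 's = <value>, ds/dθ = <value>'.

segment 1 (0° to 174.5°, dwell): s unchanged at 0.0000
segment 2 (174.5° to 214.8°, uniform, h = 5) is passed completely: s = 0.0000 + (5) = 5.0000
segment 3 (214.8° to 283.4°, dwell): s unchanged at 5.0000
θ = 303.3° falls in segment 4 (283.4° to 309.4°, simple-harmonic, h = 8): β = 303.3 − 283.4 = 19.9°, B = 26°; Δs = 8/2·(1 − cos(π·0.7654)) = 6.9618; s = 5.0000 + 6.9618 = 11.9618
velocity in seg [283.4°–309.4°] (simple-harmonic), θ in radians: β = 19.9° = 0.3473 rad, B = 26° = 0.4538 rad; ds/dθ = (πh/(2B)) sin(πβ/B) = (π·8/(2·0.4538)) sin(π·0.7654) = 18.612507 mm/rad

s = 11.9618, ds/dθ = 18.6125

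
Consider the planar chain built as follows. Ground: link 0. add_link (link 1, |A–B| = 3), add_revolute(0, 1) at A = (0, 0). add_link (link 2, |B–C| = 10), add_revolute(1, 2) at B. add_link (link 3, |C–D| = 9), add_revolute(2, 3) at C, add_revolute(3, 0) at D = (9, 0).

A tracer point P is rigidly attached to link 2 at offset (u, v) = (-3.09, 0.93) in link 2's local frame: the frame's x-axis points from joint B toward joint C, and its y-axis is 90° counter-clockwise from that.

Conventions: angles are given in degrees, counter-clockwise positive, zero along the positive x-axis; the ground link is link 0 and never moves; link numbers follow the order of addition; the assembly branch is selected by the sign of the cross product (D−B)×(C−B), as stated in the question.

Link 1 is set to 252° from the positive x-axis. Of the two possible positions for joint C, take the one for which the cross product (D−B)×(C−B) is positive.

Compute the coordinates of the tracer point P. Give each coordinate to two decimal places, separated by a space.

A=(0,0), D=(9.00,0)
B = A + 3.00·(cos252°, sin252°) = (-0.9271, -2.8532)
|BD| = 10.3289
circle(B,10.00) ∩ circle(D,9.00): a=6.0842, h=7.9361
  candidates: C₊=(2.7282,6.4548) cross=81.972; C₋=(7.1126,-8.7999) cross=-81.972
  branch + wants cross > 0 → take C=(2.7282,6.4548) (cross=81.972)
ex = (C−B)/|BC| = (0.3655,0.9308); ey = (-0.9308,0.3655)
P = B + -3.09·ex + 0.93·ey = (-2.9222,-5.3894)

-2.92 -5.39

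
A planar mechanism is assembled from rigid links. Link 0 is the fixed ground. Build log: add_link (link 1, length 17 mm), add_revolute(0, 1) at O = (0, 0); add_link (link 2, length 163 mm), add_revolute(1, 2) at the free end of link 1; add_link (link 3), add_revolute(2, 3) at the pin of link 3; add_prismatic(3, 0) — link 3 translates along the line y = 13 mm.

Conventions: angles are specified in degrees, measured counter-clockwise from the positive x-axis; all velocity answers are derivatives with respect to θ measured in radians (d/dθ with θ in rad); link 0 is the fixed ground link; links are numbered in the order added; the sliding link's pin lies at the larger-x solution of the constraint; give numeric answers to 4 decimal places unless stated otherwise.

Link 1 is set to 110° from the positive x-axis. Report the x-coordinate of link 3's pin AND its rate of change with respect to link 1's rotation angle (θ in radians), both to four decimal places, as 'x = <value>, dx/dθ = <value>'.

geometry: r = 17 mm, L = 163 mm, e = 13 mm
crank pin P = (r cos θ, r sin θ) = (-5.814342, 15.974775)
h = r sin θ − e = 15.974775 − 13 = 2.974775
x = r cos θ + √(L² − h²) = -5.814342 + 162.972853 = 157.158510
dx/dθ = −r sin θ − h·r cos θ/√(L² − h²) (θ in radians; h = 2.974775) = -15.868644

x = 157.1585, dx/dθ = -15.8686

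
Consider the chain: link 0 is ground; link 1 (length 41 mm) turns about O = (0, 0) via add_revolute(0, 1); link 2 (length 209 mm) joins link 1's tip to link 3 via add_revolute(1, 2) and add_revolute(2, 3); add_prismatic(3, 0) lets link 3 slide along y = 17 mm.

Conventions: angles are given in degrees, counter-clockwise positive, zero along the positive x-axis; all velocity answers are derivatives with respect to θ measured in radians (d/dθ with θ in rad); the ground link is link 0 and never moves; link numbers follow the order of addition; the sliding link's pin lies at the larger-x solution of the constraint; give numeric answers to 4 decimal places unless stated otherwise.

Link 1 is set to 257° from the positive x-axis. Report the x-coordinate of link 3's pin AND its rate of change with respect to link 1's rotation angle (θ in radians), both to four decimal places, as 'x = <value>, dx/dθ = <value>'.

geometry: r = 41 mm, L = 209 mm, e = 17 mm
crank pin P = (r cos θ, r sin θ) = (-9.222993, -39.949173)
h = r sin θ − e = -39.949173 − 17 = -56.949173
x = r cos θ + √(L² − h²) = -9.222993 + 201.091501 = 191.868508
dx/dθ = −r sin θ − h·r cos θ/√(L² − h²) (θ in radians; h = -56.949173) = 37.337218

x = 191.8685, dx/dθ = 37.3372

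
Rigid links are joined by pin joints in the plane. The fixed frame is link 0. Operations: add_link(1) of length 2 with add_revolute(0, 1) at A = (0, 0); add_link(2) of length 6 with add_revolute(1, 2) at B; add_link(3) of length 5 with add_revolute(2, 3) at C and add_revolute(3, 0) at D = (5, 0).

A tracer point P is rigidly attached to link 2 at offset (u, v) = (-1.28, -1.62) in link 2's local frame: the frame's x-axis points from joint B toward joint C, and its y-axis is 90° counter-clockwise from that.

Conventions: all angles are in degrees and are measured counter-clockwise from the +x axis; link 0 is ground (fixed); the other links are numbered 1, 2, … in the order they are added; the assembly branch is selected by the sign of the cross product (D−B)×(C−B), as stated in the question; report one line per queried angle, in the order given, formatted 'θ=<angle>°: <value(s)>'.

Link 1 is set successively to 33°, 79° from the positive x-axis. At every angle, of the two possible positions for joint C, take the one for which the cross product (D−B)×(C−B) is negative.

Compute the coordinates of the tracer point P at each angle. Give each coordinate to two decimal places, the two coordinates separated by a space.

A=(0,0), D=(5.00,0)
θ=33°: B = A + 2.00·(cos33°, sin33°) = (1.6773, 1.0893)
θ=33°: |BD| = 3.4967
θ=33°: circle(B,6.00) ∩ circle(D,5.00): a=3.3213, h=4.9969
θ=33°:   candidates: C₊=(6.3900,4.8029) cross=17.473; C₋=(3.2767,-4.6936) cross=-17.473
θ=33°:   branch - wants cross < 0 → take C=(3.2767,-4.6936) (cross=-17.473)
θ=33°: ex = (C−B)/|BC| = (0.2666,-0.9638); ey = (0.9638,0.2666)
θ=33°: P = B + -1.28·ex + -1.62·ey = (-0.2252,1.8911)
θ=79°: B = A + 2.00·(cos79°, sin79°) = (0.3816, 1.9633)
θ=79°: |BD| = 5.0183
θ=79°: circle(B,6.00) ∩ circle(D,5.00): a=3.6052, h=4.7961
θ=79°:   candidates: C₊=(5.5758,4.9667) cross=24.069; C₋=(1.8231,-3.8610) cross=-24.069
θ=79°:   branch - wants cross < 0 → take C=(1.8231,-3.8610) (cross=-24.069)
θ=79°: ex = (C−B)/|BC| = (0.2402,-0.9707); ey = (0.9707,0.2402)
θ=79°: P = B + -1.28·ex + -1.62·ey = (-1.4985,2.8166)

θ=33°: -0.23 1.89
θ=79°: -1.50 2.82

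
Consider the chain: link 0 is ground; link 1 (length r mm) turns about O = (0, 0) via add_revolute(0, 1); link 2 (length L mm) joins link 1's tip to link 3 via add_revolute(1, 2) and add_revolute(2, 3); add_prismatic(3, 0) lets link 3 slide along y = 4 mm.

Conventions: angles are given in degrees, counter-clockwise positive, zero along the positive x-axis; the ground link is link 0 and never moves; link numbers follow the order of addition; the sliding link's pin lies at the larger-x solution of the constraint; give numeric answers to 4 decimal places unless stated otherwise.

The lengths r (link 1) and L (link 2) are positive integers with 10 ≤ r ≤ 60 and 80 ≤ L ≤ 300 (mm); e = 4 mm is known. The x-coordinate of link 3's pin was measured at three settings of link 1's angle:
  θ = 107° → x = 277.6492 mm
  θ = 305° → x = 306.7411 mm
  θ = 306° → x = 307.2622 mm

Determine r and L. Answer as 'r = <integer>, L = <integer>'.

constraint per measurement: (x − r cos θ)² + (r sin θ − e)² = L²
subtracting the θ₁ and θ₂ equations cancels the r² and L² terms:
r = (x₁² − x₂²) / (2[(x₁cos θ₁ + e sin θ₁) − (x₂cos θ₂ + e sin θ₂)]) = 34.0001 → r = 34
L² = (x₁ − r cos θ₁)² + (r sin θ₁ − e)² = 83520.9837 → L = 289.0000 → L = 289
check at θ₃=306°: x = 307.2622 (printed 307.2622) ✓

r = 34, L = 289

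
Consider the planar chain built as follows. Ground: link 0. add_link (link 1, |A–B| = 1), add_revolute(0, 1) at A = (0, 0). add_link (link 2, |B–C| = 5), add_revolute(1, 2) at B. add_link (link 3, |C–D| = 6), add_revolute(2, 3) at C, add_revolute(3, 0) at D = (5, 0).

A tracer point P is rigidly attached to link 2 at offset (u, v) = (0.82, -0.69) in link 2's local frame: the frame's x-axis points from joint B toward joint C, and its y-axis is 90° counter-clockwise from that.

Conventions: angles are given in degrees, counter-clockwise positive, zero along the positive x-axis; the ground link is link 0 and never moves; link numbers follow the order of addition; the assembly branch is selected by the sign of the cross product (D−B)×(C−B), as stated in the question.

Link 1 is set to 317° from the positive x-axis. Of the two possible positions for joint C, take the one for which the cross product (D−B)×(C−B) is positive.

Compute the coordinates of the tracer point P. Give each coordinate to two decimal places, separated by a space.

A=(0,0), D=(5.00,0)
B = A + 1.00·(cos317°, sin317°) = (0.7314, -0.6820)
|BD| = 4.3228
circle(B,5.00) ∩ circle(D,6.00): a=0.8891, h=4.9203
  candidates: C₊=(0.8330,4.3170) cross=21.269; C₋=(2.3856,-5.4004) cross=-21.269
  branch + wants cross > 0 → take C=(0.8330,4.3170) (cross=21.269)
ex = (C−B)/|BC| = (0.0203,0.9998); ey = (-0.9998,0.0203)
P = B + 0.82·ex + -0.69·ey = (1.4379,0.1238)

1.44 0.12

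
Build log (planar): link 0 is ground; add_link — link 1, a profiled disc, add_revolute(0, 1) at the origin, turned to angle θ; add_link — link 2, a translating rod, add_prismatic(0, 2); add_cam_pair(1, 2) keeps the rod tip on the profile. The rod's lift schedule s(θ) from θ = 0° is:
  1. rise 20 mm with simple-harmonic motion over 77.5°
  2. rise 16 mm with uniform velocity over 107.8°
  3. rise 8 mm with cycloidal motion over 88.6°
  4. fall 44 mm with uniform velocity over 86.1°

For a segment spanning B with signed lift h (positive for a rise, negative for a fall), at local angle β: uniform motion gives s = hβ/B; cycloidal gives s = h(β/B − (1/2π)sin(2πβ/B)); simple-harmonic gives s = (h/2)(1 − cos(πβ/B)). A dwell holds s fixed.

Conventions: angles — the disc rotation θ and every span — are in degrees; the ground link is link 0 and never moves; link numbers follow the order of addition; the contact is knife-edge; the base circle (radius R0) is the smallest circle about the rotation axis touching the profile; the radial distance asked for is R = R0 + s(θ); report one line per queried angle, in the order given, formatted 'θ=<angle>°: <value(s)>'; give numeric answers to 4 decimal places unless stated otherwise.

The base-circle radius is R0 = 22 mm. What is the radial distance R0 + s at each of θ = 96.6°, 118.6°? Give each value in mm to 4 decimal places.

seg 1 [0°–77.5°] simple-harmonic, h=20: full span → s += 20 → s = 20.0000
seg 2 [77.5°–185.3°] uniform, h=16: θ=96.6° here. β=19.1, B=107.8. 16·19.1/107.8 = 2.8349 → s = 22.8349
seg 2 [77.5°–185.3°] uniform, h=16: θ=118.6° here. β=41.1, B=107.8. 16·41.1/107.8 = 6.1002 → s = 26.1002
θ=96.6°: R = R0 + s = 22 + 22.8349 = 44.8349
θ=118.6°: R = R0 + s = 22 + 26.1002 = 48.1002

θ=96.6°: 44.8349
θ=118.6°: 48.1002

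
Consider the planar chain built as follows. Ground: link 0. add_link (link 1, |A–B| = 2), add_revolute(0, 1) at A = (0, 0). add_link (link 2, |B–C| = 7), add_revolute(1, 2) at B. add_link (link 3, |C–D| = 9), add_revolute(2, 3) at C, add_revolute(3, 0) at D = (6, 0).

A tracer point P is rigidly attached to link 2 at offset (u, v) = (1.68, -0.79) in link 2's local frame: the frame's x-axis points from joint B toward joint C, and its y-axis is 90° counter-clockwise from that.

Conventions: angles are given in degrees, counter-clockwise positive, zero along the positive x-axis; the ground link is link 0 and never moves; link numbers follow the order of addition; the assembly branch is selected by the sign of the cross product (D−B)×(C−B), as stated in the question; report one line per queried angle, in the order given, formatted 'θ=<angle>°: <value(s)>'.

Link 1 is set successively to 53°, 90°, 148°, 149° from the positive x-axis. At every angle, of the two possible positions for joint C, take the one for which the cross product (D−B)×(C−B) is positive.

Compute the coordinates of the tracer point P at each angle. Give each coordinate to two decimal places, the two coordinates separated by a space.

A=(0,0), D=(6.00,0)
θ=53°: B = A + 2.00·(cos53°, sin53°) = (1.2036, 1.5973)
θ=53°: |BD| = 5.0553
θ=53°: circle(B,7.00) ∩ circle(D,9.00): a=-0.6373, h=6.9709
θ=53°:   candidates: C₊=(2.8015,8.4125) cross=35.240; C₋=(-1.6035,-4.8152) cross=-35.240
θ=53°:   branch + wants cross > 0 → take C=(2.8015,8.4125) (cross=35.240)
θ=53°: ex = (C−B)/|BC| = (0.2283,0.9736); ey = (-0.9736,0.2283)
θ=53°: P = B + 1.68·ex + -0.79·ey = (2.3563,3.0526)
θ=90°: B = A + 2.00·(cos90°, sin90°) = (0.0000, 2.0000)
θ=90°: |BD| = 6.3246
θ=90°: circle(B,7.00) ∩ circle(D,9.00): a=0.6325, h=6.9714
θ=90°:   candidates: C₊=(2.8045,8.4136) cross=44.091; C₋=(-1.6045,-4.8136) cross=-44.091
θ=90°:   branch + wants cross > 0 → take C=(2.8045,8.4136) (cross=44.091)
θ=90°: ex = (C−B)/|BC| = (0.4006,0.9162); ey = (-0.9162,0.4006)
θ=90°: P = B + 1.68·ex + -0.79·ey = (1.3969,3.2228)
θ=148°: B = A + 2.00·(cos148°, sin148°) = (-1.6961, 1.0598)
θ=148°: |BD| = 7.7687
θ=148°: circle(B,7.00) ∩ circle(D,9.00): a=1.8248, h=6.7580
θ=148°:   candidates: C₊=(1.0336,7.5057) cross=52.501; C₋=(-0.8103,-5.8839) cross=-52.501
θ=148°:   branch + wants cross > 0 → take C=(1.0336,7.5057) (cross=52.501)
θ=148°: ex = (C−B)/|BC| = (0.3900,0.9208); ey = (-0.9208,0.3900)
θ=148°: P = B + 1.68·ex + -0.79·ey = (-0.3135,2.2988)
θ=149°: B = A + 2.00·(cos149°, sin149°) = (-1.7143, 1.0301)
θ=149°: |BD| = 7.7828
θ=149°: circle(B,7.00) ∩ circle(D,9.00): a=1.8356, h=6.7550
θ=149°:   candidates: C₊=(0.9992,7.4827) cross=52.573; C₋=(-0.7889,-5.9085) cross=-52.573
θ=149°:   branch + wants cross > 0 → take C=(0.9992,7.4827) (cross=52.573)
θ=149°: ex = (C−B)/|BC| = (0.3876,0.9218); ey = (-0.9218,0.3876)
θ=149°: P = B + 1.68·ex + -0.79·ey = (-0.3349,2.2725)

θ=53°: 2.36 3.05
θ=90°: 1.40 3.22
θ=148°: -0.31 2.30
θ=149°: -0.33 2.27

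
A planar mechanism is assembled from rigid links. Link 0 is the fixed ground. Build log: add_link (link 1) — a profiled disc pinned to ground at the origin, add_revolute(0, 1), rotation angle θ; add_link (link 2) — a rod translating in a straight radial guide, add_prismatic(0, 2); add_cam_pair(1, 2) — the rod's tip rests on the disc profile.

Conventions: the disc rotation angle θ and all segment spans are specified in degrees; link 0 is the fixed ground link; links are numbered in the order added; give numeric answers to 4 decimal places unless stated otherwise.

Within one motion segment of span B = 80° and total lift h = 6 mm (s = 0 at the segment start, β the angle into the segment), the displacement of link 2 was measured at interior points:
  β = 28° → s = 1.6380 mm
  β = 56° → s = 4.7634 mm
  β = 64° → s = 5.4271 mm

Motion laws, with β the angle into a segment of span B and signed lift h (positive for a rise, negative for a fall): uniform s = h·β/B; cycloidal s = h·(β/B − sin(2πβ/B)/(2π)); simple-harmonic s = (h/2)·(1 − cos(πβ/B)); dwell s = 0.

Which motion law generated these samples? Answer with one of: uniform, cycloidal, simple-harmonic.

candidates at β/B = r: uniform s = h·r (linear in β); cycloidal s = h·(r − sin(2πr)/(2π)); simple-harmonic s = (h/2)(1 − cos(πr))
β=28°: printed 1.6380 | uniform 2.1000, cycloidal 1.3274, simple-harmonic 1.6380
β=56°: printed 4.7634 | uniform 4.2000, cycloidal 5.1082, simple-harmonic 4.7634
β=64°: printed 5.4271 | uniform 4.8000, cycloidal 5.7082, simple-harmonic 5.4271
only one law matches every sample → simple-harmonic

simple-harmonic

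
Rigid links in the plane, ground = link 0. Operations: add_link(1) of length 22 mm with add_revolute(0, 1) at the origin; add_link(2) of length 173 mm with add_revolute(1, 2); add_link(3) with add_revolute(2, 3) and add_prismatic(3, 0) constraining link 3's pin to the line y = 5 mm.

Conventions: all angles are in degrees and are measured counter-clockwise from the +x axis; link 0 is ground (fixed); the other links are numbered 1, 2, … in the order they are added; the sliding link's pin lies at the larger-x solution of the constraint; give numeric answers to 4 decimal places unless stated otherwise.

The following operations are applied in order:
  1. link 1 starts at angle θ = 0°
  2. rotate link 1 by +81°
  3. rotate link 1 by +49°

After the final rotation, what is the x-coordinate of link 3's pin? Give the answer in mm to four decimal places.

geometry: r = 22 mm, L = 173 mm, e = 5 mm; θ starts at 0°
rotate link 1 by +81°: θ ← 0° +81° = 81°
rotate link 1 by +49°: θ ← 81° +49° = 130°
crank pin P = (r cos θ, r sin θ) = (-14.141327, 16.852978)
h = r sin θ − e = 16.852978 − 5 = 11.852978
x = r cos θ + √(L² − h²) = -14.141327 + 172.593473 = 158.452146

158.4521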